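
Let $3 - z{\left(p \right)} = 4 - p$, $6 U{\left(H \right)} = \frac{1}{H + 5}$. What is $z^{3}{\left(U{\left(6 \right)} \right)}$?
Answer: $- \frac{274625}{287496} \approx -0.95523$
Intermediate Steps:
$U{\left(H \right)} = \frac{1}{6 \left(5 + H\right)}$ ($U{\left(H \right)} = \frac{1}{6 \left(H + 5\right)} = \frac{1}{6 \left(5 + H\right)}$)
$z{\left(p \right)} = -1 + p$ ($z{\left(p \right)} = 3 - \left(4 - p\right) = 3 + \left(-4 + p\right) = -1 + p$)
$z^{3}{\left(U{\left(6 \right)} \right)} = \left(-1 + \frac{1}{6 \left(5 + 6\right)}\right)^{3} = \left(-1 + \frac{1}{6 \cdot 11}\right)^{3} = \left(-1 + \frac{1}{6} \cdot \frac{1}{11}\right)^{3} = \left(-1 + \frac{1}{66}\right)^{3} = \left(- \frac{65}{66}\right)^{3} = - \frac{274625}{287496}$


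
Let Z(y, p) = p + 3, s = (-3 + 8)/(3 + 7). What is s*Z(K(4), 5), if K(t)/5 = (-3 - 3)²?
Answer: 4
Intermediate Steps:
K(t) = 180 (K(t) = 5*(-3 - 3)² = 5*(-6)² = 5*36 = 180)
s = ½ (s = 5/10 = 5*(⅒) = ½ ≈ 0.50000)
Z(y, p) = 3 + p
s*Z(K(4), 5) = (3 + 5)/2 = (½)*8 = 4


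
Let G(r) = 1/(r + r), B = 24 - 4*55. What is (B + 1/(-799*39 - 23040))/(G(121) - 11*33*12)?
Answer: 2570862074/57136038351 ≈ 0.044995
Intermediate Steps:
B = -196 (B = 24 - 220 = -196)
G(r) = 1/(2*r)
(B + 1/(-799*39 - 23040))/(G(121) - 11*33*12) = (-196 + 1/(-799*39 - 23040))/((½)/121 - 11*33*12) = (-196 + 1/(-31161 - 23040))/((½)*(1/121) - 363*12) = (-196 + 1/(-54201))/(1/242 - 4356) = (-196 - 1/54201)/(-1054151/242) = -10623397/54201*(-242/1054151) = 2570862074/57136038351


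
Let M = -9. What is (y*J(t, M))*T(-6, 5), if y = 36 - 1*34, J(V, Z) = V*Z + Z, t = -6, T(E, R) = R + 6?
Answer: 990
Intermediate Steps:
T(E, R) = 6 + R
J(V, Z) = Z + V*Z
y = 2 (y = 36 - 34 = 2)
(y*J(t, M))*T(-6, 5) = (2*(-9*(1 - 6)))*(6 + 5) = (2*(-9*(-5)))*11 = (2*45)*11 = 90*11 = 990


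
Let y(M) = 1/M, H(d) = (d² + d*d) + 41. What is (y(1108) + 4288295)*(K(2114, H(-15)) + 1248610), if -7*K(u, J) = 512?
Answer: 20763177939435819/3878 ≈ 5.3541e+12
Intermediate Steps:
H(d) = 41 + 2*d² (H(d) = (d² + d²) + 41 = 2*d² + 41 = 41 + 2*d²)
K(u, J) = -512/7 (K(u, J) = -⅐*512 = -512/7)
(y(1108) + 4288295)*(K(2114, H(-15)) + 1248610) = (1/1108 + 4288295)*(-512/7 + 1248610) = (1/1108 + 4288295)*(8739758/7) = (4751430861/1108)*(8739758/7) = 20763177939435819/3878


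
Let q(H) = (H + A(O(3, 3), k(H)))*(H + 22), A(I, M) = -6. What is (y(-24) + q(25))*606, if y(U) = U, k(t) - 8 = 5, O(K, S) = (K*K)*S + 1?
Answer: 526614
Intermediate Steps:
O(K, S) = 1 + S*K² (O(K, S) = K²*S + 1 = S*K² + 1 = 1 + S*K²)
k(t) = 13 (k(t) = 8 + 5 = 13)
q(H) = (-6 + H)*(22 + H) (q(H) = (H - 6)*(H + 22) = (-6 + H)*(22 + H))
(y(-24) + q(25))*606 = (-24 + (-132 + 25² + 16*25))*606 = (-24 + (-132 + 625 + 400))*606 = (-24 + 893)*606 = 869*606 = 526614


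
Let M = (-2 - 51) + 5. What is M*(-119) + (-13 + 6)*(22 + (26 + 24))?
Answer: 5208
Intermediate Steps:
M = -48 (M = -53 + 5 = -48)
M*(-119) + (-13 + 6)*(22 + (26 + 24)) = -48*(-119) + (-13 + 6)*(22 + (26 + 24)) = 5712 - 7*(22 + 50) = 5712 - 7*72 = 5712 - 504 = 5208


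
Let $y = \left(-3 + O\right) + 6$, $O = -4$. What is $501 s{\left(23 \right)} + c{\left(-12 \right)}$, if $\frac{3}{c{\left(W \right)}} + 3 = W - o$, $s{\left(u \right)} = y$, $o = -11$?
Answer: $- \frac{2007}{4} \approx -501.75$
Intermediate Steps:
$y = -1$ ($y = \left(-3 - 4\right) + 6 = -7 + 6 = -1$)
$s{\left(u \right)} = -1$
$c{\left(W \right)} = \frac{3}{8 + W}$ ($c{\left(W \right)} = \frac{3}{-3 + \left(W - -11\right)} = \frac{3}{-3 + \left(W + 11\right)} = \frac{3}{-3 + \left(11 + W\right)} = \frac{3}{8 + W}$)
$501 s{\left(23 \right)} + c{\left(-12 \right)} = 501 \left(-1\right) + \frac{3}{8 - 12} = -501 + \frac{3}{-4} = -501 + 3 \left(- \frac{1}{4}\right) = -501 - \frac{3}{4} = - \frac{2007}{4}$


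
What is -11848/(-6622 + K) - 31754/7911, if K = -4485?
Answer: -258962150/87867477 ≈ -2.9472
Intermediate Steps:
-11848/(-6622 + K) - 31754/7911 = -11848/(-6622 - 4485) - 31754/7911 = -11848/(-11107) - 31754*1/7911 = -11848*(-1/11107) - 31754/7911 = 11848/11107 - 31754/7911 = -258962150/87867477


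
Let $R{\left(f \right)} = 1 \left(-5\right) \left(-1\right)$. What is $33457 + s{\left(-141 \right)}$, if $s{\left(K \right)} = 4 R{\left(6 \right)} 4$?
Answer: $33537$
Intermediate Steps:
$R{\left(f \right)} = 5$ ($R{\left(f \right)} = \left(-5\right) \left(-1\right) = 5$)
$s{\left(K \right)} = 80$ ($s{\left(K \right)} = 4 \cdot 5 \cdot 4 = 20 \cdot 4 = 80$)
$33457 + s{\left(-141 \right)} = 33457 + 80 = 33537$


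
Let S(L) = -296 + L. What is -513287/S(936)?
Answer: -513287/640 ≈ -802.01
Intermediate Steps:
-513287/S(936) = -513287/(-296 + 936) = -513287/640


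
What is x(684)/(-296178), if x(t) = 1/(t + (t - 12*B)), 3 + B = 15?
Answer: -1/362521872 ≈ -2.7585e-9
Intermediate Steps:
B = 12 (B = -3 + 15 = 12)
x(t) = 1/(-144 + 2*t) (x(t) = 1/(t + (t - 12*12)) = 1/(t + (t - 144)) = 1/(t + (-144 + t)) = 1/(-144 + 2*t))
x(684)/(-296178) = (1/(2*(-72 + 684)))/(-296178) = ((½)/612)*(-1/296178) = ((½)*(1/612))*(-1/296178) = (1/1224)*(-1/296178) = -1/362521872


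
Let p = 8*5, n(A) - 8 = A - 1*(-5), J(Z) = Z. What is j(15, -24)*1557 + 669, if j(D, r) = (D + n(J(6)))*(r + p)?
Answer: 847677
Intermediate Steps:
n(A) = 13 + A (n(A) = 8 + (A - 1*(-5)) = 8 + (A + 5) = 8 + (5 + A) = 13 + A)
p = 40
j(D, r) = (19 + D)*(40 + r) (j(D, r) = (D + (13 + 6))*(r + 40) = (D + 19)*(40 + r) = (19 + D)*(40 + r))
j(15, -24)*1557 + 669 = (760 + 19*(-24) + 40*15 + 15*(-24))*1557 + 669 = (760 - 456 + 600 - 360)*1557 + 669 = 544*1557 + 669 = 847008 + 669 = 847677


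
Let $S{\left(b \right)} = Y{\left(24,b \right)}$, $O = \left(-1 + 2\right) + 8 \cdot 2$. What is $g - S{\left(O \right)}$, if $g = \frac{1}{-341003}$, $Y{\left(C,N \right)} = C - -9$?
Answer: $- \frac{11253100}{341003} \approx -33.0$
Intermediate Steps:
$O = 17$ ($O = 1 + 16 = 17$)
$Y{\left(C,N \right)} = 9 + C$ ($Y{\left(C,N \right)} = C + 9 = 9 + C$)
$S{\left(b \right)} = 33$ ($S{\left(b \right)} = 9 + 24 = 33$)
$g = - \frac{1}{341003} \approx -2.9325 \cdot 10^{-6}$
$g - S{\left(O \right)} = - \frac{1}{341003} - 33 = - \frac{11253100}{341003}$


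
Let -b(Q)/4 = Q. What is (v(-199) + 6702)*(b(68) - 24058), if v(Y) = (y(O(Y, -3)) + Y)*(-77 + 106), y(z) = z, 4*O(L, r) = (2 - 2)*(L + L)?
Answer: -22651230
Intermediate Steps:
b(Q) = -4*Q
O(L, r) = 0 (O(L, r) = ((2 - 2)*(L + L))/4 = (0*(2*L))/4 = (¼)*0 = 0)
v(Y) = 29*Y (v(Y) = (0 + Y)*(-77 + 106) = Y*29 = 29*Y)
(v(-199) + 6702)*(b(68) - 24058) = (29*(-199) + 6702)*(-4*68 - 24058) = (-5771 + 6702)*(-272 - 24058) = 931*(-24330) = -22651230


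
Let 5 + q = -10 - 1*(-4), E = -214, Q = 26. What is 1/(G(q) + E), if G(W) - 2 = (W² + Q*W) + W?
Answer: -1/388 ≈ -0.0025773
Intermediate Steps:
q = -11 (q = -5 + (-10 - 1*(-4)) = -5 + (-10 + 4) = -5 - 6 = -11)
G(W) = 2 + W² + 27*W (G(W) = 2 + ((W² + 26*W) + W) = 2 + (W² + 27*W) = 2 + W² + 27*W)
1/(G(q) + E) = 1/((2 + (-11)² + 27*(-11)) - 214) = 1/((2 + 121 - 297) - 214) = 1/(-174 - 214) = 1/(-388) = -1/388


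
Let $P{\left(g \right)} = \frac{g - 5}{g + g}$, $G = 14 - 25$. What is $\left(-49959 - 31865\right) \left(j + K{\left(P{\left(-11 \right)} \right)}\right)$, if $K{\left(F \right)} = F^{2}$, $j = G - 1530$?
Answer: $\frac{15251748128}{121} \approx 1.2605 \cdot 10^{8}$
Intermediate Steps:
$G = -11$
$P{\left(g \right)} = \frac{-5 + g}{2 g}$
$j = -1541$ ($j = -11 - 1530 = -1541$)
$\left(-49959 - 31865\right) \left(j + K{\left(P{\left(-11 \right)} \right)}\right) = \left(-49959 - 31865\right) \left(-1541 + \left(\frac{-5 - 11}{2 \left(-11\right)}\right)^{2}\right) = - 81824 \left(-1541 + \left(\frac{1}{2} \left(- \frac{1}{11}\right) \left(-16\right)\right)^{2}\right) = - 81824 \left(-1541 + \left(\frac{8}{11}\right)^{2}\right) = - 81824 \left(-1541 + \frac{64}{121}\right) = \left(-81824\right) \left(- \frac{186397}{121}\right) = \frac{15251748128}{121}$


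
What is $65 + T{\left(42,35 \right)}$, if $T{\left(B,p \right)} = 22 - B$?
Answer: $45$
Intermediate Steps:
$65 + T{\left(42,35 \right)} = 65 + \left(22 - 42\right) = 65 - 20 = 45$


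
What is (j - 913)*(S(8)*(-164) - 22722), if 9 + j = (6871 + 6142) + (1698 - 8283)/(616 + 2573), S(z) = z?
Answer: -308849830292/1063 ≈ -2.9055e+8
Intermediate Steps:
j = 13821057/1063 (j = -9 + ((6871 + 6142) + (1698 - 8283)/(616 + 2573)) = -9 + (13013 - 6585/3189) = -9 + (13013 - 6585*1/3189) = -9 + (13013 - 2195/1063) = -9 + 13830624/1063 = 13821057/1063 ≈ 13002.)
(j - 913)*(S(8)*(-164) - 22722) = (13821057/1063 - 913)*(8*(-164) - 22722) = 12850538*(-1312 - 22722)/1063 = (12850538/1063)*(-24034) = -308849830292/1063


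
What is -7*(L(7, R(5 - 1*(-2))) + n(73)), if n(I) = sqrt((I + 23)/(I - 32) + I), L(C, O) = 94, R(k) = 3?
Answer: -658 - 7*sqrt(126649)/41 ≈ -718.76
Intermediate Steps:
n(I) = sqrt(I + (23 + I)/(-32 + I)) (n(I) = sqrt((23 + I)/(-32 + I) + I) = sqrt(I + (23 + I)/(-32 + I)))
-7*(L(7, R(5 - 1*(-2))) + n(73)) = -7*(94 + sqrt((23 + 73 + 73*(-32 + 73))/(-32 + 73))) = -7*(94 + sqrt((23 + 73 + 73*41)/41)) = -7*(94 + sqrt((23 + 73 + 2993)/41)) = -7*(94 + sqrt((1/41)*3089)) = -7*(94 + sqrt(3089/41)) = -7*(94 + sqrt(126649)/41) = -658 - 7*sqrt(126649)/41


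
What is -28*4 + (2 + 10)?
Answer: -100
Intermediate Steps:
-28*4 + (2 + 10) = -112 + 12 = -100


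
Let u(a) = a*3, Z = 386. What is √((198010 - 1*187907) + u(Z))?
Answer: √11261 ≈ 106.12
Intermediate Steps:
u(a) = 3*a
√((198010 - 1*187907) + u(Z)) = √((198010 - 1*187907) + 3*386) = √((198010 - 187907) + 1158) = √(10103 + 1158) = √11261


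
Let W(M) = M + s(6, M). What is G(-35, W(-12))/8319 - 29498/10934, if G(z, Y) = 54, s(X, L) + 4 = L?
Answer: -5828653/2165713 ≈ -2.6913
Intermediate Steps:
s(X, L) = -4 + L
W(M) = -4 + 2*M (W(M) = M + (-4 + M) = -4 + 2*M)
G(-35, W(-12))/8319 - 29498/10934 = 54/8319 - 29498/10934 = 54*(1/8319) - 29498*1/10934 = 18/2773 - 2107/781 = -5828653/2165713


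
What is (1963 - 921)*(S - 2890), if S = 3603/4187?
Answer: -12604893734/4187 ≈ -3.0105e+6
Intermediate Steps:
S = 3603/4187 (S = 3603*(1/4187) = 3603/4187 ≈ 0.86052)
(1963 - 921)*(S - 2890) = (1963 - 921)*(3603/4187 - 2890) = 1042*(-12096827/4187) = -12604893734/4187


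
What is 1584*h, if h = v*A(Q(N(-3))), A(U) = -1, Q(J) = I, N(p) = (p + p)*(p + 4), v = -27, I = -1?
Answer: 42768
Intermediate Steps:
N(p) = 2*p*(4 + p) (N(p) = (2*p)*(4 + p) = 2*p*(4 + p))
Q(J) = -1
h = 27 (h = -27*(-1) = 27)
1584*h = 1584*27 = 42768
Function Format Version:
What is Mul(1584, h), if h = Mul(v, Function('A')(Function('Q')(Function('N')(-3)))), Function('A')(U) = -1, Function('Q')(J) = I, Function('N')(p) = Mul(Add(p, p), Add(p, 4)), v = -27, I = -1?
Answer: 42768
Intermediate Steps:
Function('N')(p) = Mul(2, p, Add(4, p)) (Function('N')(p) = Mul(Mul(2, p), Add(4, p)) = Mul(2, p, Add(4, p)))
Function('Q')(J) = -1
h = 27 (h = Mul(-27, -1) = 27)
Mul(1584, h) = Mul(1584, 27) = 42768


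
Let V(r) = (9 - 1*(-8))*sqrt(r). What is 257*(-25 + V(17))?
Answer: -6425 + 4369*sqrt(17) ≈ 11589.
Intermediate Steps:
V(r) = 17*sqrt(r) (V(r) = (9 + 8)*sqrt(r) = 17*sqrt(r))
257*(-25 + V(17)) = 257*(-25 + 17*sqrt(17)) = -6425 + 4369*sqrt(17)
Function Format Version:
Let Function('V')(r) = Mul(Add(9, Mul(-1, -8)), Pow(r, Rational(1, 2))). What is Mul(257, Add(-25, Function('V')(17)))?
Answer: Add(-6425, Mul(4369, Pow(17, Rational(1, 2)))) ≈ 11589.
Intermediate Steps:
Function('V')(r) = Mul(17, Pow(r, Rational(1, 2))) (Function('V')(r) = Mul(Add(9, 8), Pow(r, Rational(1, 2))) = Mul(17, Pow(r, Rational(1, 2))))
Mul(257, Add(-25, Function('V')(17))) = Mul(257, Add(-25, Mul(17, Pow(17, Rational(1, 2))))) = Add(-6425, Mul(4369, Pow(17, Rational(1, 2))))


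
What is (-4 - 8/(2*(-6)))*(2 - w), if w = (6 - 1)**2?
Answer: 230/3 ≈ 76.667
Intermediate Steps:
w = 25 (w = 5**2 = 25)
(-4 - 8/(2*(-6)))*(2 - w) = (-4 - 8/(2*(-6)))*(2 - 1*25) = (-4 - 8/(-12))*(2 - 25) = (-4 - 8*(-1/12))*(-23) = (-4 + 2/3)*(-23) = -10/3*(-23) = 230/3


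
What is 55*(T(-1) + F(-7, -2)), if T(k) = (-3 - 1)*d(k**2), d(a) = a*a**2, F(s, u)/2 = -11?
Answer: -1430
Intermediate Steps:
F(s, u) = -22 (F(s, u) = 2*(-11) = -22)
d(a) = a**3
T(k) = -4*k**6 (T(k) = (-3 - 1)*(k**2)**3 = -4*k**6)
55*(T(-1) + F(-7, -2)) = 55*(-4*(-1)**6 - 22) = 55*(-4*1 - 22) = 55*(-4 - 22) = 55*(-26) = -1430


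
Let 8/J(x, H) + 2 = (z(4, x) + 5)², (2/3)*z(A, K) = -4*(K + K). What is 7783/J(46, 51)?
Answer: 2328728081/8 ≈ 2.9109e+8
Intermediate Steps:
z(A, K) = -12*K (z(A, K) = 3*(-4*(K + K))/2 = 3*(-8*K)/2 = -12*K)
J(x, H) = 8/(-2 + (5 - 12*x)²) (J(x, H) = 8/(-2 + (-12*x + 5)²) = 8/(-2 + (5 - 12*x)²))
7783/J(46, 51) = 7783/((8/(-2 + (-5 + 12*46)²))) = 7783/((8/(-2 + (-5 + 552)²))) = 7783/((8/(-2 + 547²))) = 7783/((8/(-2 + 299209))) = 7783/((8/299207)) = 7783/((8*(1/299207))) = 7783/(8/299207) = 7783*(299207/8) = 2328728081/8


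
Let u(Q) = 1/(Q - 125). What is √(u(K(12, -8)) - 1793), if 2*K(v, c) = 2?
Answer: I*√6892323/62 ≈ 42.344*I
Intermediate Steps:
K(v, c) = 1 (K(v, c) = (½)*2 = 1)
u(Q) = 1/(-125 + Q)
√(u(K(12, -8)) - 1793) = √(1/(-125 + 1) - 1793) = √(1/(-124) - 1793) = √(-1/124 - 1793) = √(-222333/124) = I*√6892323/62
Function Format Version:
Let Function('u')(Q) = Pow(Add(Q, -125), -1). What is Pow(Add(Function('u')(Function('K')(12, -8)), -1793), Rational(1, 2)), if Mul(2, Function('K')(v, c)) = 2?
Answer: Mul(Rational(1, 62), I, Pow(6892323, Rational(1, 2))) ≈ Mul(42.344, I)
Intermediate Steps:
Function('K')(v, c) = 1 (Function('K')(v, c) = Mul(Rational(1, 2), 2) = 1)
Function('u')(Q) = Pow(Add(-125, Q), -1)
Pow(Add(Function('u')(Function('K')(12, -8)), -1793), Rational(1, 2)) = Pow(Add(Pow(Add(-125, 1), -1), -1793), Rational(1, 2)) = Pow(Add(Pow(-124, -1), -1793), Rational(1, 2)) = Pow(Add(Rational(-1, 124), -1793), Rational(1, 2)) = Pow(Rational(-222333, 124), Rational(1, 2)) = Mul(Rational(1, 62), I, Pow(6892323, Rational(1, 2)))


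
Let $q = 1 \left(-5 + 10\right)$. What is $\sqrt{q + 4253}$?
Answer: $\sqrt{4258} \approx 65.253$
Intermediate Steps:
$q = 5$ ($q = 1 \cdot 5 = 5$)
$\sqrt{q + 4253} = \sqrt{5 + 4253} = \sqrt{4258}$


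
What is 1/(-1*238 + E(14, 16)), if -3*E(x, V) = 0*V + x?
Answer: -3/728 ≈ -0.0041209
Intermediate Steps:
E(x, V) = -x/3 (E(x, V) = -(0*V + x)/3 = -(0 + x)/3 = -x/3)
1/(-1*238 + E(14, 16)) = 1/(-1*238 - ⅓*14) = 1/(-238 - 14/3) = 1/(-728/3) = -3/728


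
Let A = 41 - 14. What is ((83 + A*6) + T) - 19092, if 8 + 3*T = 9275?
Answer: -15758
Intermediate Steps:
T = 3089 (T = -8/3 + (⅓)*9275 = -8/3 + 9275/3 = 3089)
A = 27
((83 + A*6) + T) - 19092 = ((83 + 27*6) + 3089) - 19092 = ((83 + 162) + 3089) - 19092 = (245 + 3089) - 19092 = 3334 - 19092 = -15758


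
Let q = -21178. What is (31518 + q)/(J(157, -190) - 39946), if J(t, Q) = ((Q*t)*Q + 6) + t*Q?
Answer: 1034/559793 ≈ 0.0018471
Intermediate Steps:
J(t, Q) = 6 + Q*t + t*Q**2 (J(t, Q) = (t*Q**2 + 6) + Q*t = (6 + t*Q**2) + Q*t = 6 + Q*t + t*Q**2)
(31518 + q)/(J(157, -190) - 39946) = (31518 - 21178)/((6 - 190*157 + 157*(-190)**2) - 39946) = 10340/((6 - 29830 + 157*36100) - 39946) = 10340/((6 - 29830 + 5667700) - 39946) = 10340/(5637876 - 39946) = 10340/5597930 = 10340*(1/5597930) = 1034/559793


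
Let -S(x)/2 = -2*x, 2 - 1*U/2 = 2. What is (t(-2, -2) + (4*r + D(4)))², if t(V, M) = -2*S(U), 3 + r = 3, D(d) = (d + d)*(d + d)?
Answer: 4096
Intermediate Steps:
U = 0 (U = 4 - 2*2 = 4 - 4 = 0)
D(d) = 4*d² (D(d) = (2*d)*(2*d) = 4*d²)
S(x) = 4*x (S(x) = -(-4)*x = 4*x)
r = 0 (r = -3 + 3 = 0)
t(V, M) = 0 (t(V, M) = -8*0 = -2*0 = 0)
(t(-2, -2) + (4*r + D(4)))² = (0 + (4*0 + 4*4²))² = (0 + (0 + 4*16))² = (0 + (0 + 64))² = (0 + 64)² = 64² = 4096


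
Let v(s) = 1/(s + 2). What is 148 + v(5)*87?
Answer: 1123/7 ≈ 160.43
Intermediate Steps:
v(s) = 1/(2 + s)
148 + v(5)*87 = 148 + 87/(2 + 5) = 148 + 87/7 = 1123/7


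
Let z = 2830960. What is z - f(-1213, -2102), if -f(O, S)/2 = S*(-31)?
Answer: 2961284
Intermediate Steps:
f(O, S) = 62*S (f(O, S) = -2*S*(-31) = -(-62)*S = 62*S)
z - f(-1213, -2102) = 2830960 - 62*(-2102) = 2830960 - 1*(-130324) = 2830960 + 130324 = 2961284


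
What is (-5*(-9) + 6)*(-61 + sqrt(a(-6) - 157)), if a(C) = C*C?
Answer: -3111 + 561*I ≈ -3111.0 + 561.0*I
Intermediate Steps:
a(C) = C**2
(-5*(-9) + 6)*(-61 + sqrt(a(-6) - 157)) = (-5*(-9) + 6)*(-61 + sqrt((-6)**2 - 157)) = (45 + 6)*(-61 + sqrt(36 - 157)) = 51*(-61 + sqrt(-121)) = 51*(-61 + 11*I) = -3111 + 561*I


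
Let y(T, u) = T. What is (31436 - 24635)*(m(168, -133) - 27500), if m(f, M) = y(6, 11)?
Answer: -186986694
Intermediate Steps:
m(f, M) = 6
(31436 - 24635)*(m(168, -133) - 27500) = (31436 - 24635)*(6 - 27500) = 6801*(-27494) = -186986694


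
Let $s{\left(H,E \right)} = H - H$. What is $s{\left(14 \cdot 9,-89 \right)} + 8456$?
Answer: $8456$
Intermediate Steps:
$s{\left(H,E \right)} = 0$
$s{\left(14 \cdot 9,-89 \right)} + 8456 = 0 + 8456 = 8456$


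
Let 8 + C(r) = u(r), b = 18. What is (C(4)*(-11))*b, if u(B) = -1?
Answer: 1782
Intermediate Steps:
C(r) = -9 (C(r) = -8 - 1 = -9)
(C(4)*(-11))*b = -9*(-11)*18 = 99*18 = 1782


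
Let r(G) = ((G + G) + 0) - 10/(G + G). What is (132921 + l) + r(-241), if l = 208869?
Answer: 82255233/241 ≈ 3.4131e+5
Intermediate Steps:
r(G) = -5/G + 2*G (r(G) = (2*G + 0) - 10*1/(2*G) = 2*G - 5/G = -5/G + 2*G)
(132921 + l) + r(-241) = (132921 + 208869) + (-5/(-241) + 2*(-241)) = 341790 + (-5*(-1/241) - 482) = 341790 + (5/241 - 482) = 341790 - 116157/241 = 82255233/241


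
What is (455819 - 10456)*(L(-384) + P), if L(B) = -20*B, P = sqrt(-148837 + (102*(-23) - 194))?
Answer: 3420387840 + 445363*I*sqrt(151377) ≈ 3.4204e+9 + 1.7328e+8*I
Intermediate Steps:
P = I*sqrt(151377) (P = sqrt(-148837 + (-2346 - 194)) = sqrt(-148837 - 2540) = sqrt(-151377) = I*sqrt(151377) ≈ 389.07*I)
(455819 - 10456)*(L(-384) + P) = (455819 - 10456)*(-20*(-384) + I*sqrt(151377)) = 445363*(7680 + I*sqrt(151377)) = 3420387840 + 445363*I*sqrt(151377)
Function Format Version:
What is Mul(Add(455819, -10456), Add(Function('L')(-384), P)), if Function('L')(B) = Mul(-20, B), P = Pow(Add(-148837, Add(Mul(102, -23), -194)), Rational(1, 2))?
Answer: Add(3420387840, Mul(445363, I, Pow(151377, Rational(1, 2)))) ≈ Add(3.4204e+9, Mul(1.7328e+8, I))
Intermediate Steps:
P = Mul(I, Pow(151377, Rational(1, 2))) (P = Pow(Add(-148837, Add(-2346, -194)), Rational(1, 2)) = Pow(Add(-148837, -2540), Rational(1, 2)) = Pow(-151377, Rational(1, 2)) = Mul(I, Pow(151377, Rational(1, 2))) ≈ Mul(389.07, I))
Mul(Add(455819, -10456), Add(Function('L')(-384), P)) = Mul(Add(455819, -10456), Add(Mul(-20, -384), Mul(I, Pow(151377, Rational(1, 2))))) = Mul(445363, Add(7680, Mul(I, Pow(151377, Rational(1, 2))))) = Add(3420387840, Mul(445363, I, Pow(151377, Rational(1, 2))))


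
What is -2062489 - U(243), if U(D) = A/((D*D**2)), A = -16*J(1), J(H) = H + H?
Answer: -29594462849491/14348907 ≈ -2.0625e+6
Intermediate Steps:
J(H) = 2*H
A = -32 ≈ -32.000
U(D) = -32/D**3
-2062489 - U(243) = -2062489 - (-32)/243**3 = -2062489 - (-32)/14348907 = -2062489 - 1*(-32/14348907) = -2062489 + 32/14348907 = -29594462849491/14348907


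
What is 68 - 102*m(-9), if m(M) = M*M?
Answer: -8194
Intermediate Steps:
m(M) = M²
68 - 102*m(-9) = 68 - 102*(-9)² = 68 - 102*81 = 68 - 8262 = -8194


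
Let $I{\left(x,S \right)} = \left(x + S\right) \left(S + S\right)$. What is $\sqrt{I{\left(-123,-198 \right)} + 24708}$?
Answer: $4 \sqrt{9489} \approx 389.65$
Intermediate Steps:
$I{\left(x,S \right)} = 2 S \left(S + x\right)$ ($I{\left(x,S \right)} = \left(S + x\right) 2 S = 2 S \left(S + x\right)$)
$\sqrt{I{\left(-123,-198 \right)} + 24708} = \sqrt{2 \left(-198\right) \left(-198 - 123\right) + 24708} = \sqrt{2 \left(-198\right) \left(-321\right) + 24708} = \sqrt{127116 + 24708} = \sqrt{151824} = 4 \sqrt{9489}$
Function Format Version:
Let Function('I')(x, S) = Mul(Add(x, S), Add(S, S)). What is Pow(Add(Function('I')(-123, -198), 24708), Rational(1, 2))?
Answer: Mul(4, Pow(9489, Rational(1, 2))) ≈ 389.65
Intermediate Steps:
Function('I')(x, S) = Mul(2, S, Add(S, x)) (Function('I')(x, S) = Mul(Add(S, x), Mul(2, S)) = Mul(2, S, Add(S, x)))
Pow(Add(Function('I')(-123, -198), 24708), Rational(1, 2)) = Pow(Add(Mul(2, -198, Add(-198, -123)), 24708), Rational(1, 2)) = Pow(Add(Mul(2, -198, -321), 24708), Rational(1, 2)) = Pow(Add(127116, 24708), Rational(1, 2)) = Pow(151824, Rational(1, 2)) = Mul(4, Pow(9489, Rational(1, 2)))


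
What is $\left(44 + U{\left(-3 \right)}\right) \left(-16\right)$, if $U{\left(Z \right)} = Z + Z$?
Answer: $-608$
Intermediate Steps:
$U{\left(Z \right)} = 2 Z$
$\left(44 + U{\left(-3 \right)}\right) \left(-16\right) = \left(44 + 2 \left(-3\right)\right) \left(-16\right) = \left(44 - 6\right) \left(-16\right) = 38 \left(-16\right) = -608$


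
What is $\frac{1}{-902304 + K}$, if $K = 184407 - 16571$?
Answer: $- \frac{1}{734468} \approx -1.3615 \cdot 10^{-6}$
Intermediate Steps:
$K = 167836$ ($K = 184407 + \left(-163747 + 147176\right) = 184407 - 16571 = 167836$)
$\frac{1}{-902304 + K} = \frac{1}{-902304 + 167836} = \frac{1}{-734468} = - \frac{1}{734468}$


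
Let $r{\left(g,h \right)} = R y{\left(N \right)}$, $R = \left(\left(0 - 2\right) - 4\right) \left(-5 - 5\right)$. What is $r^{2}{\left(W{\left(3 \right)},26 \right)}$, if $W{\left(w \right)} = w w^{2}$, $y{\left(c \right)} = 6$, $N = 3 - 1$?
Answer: $129600$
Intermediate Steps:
$N = 2$
$W{\left(w \right)} = w^{3}$
$R = 60$ ($R = \left(\left(0 - 2\right) - 4\right) \left(-10\right) = \left(-2 - 4\right) \left(-10\right) = \left(-6\right) \left(-10\right) = 60$)
$r{\left(g,h \right)} = 360$ ($r{\left(g,h \right)} = 60 \cdot 6 = 360$)
$r^{2}{\left(W{\left(3 \right)},26 \right)} = 360^{2} = 129600$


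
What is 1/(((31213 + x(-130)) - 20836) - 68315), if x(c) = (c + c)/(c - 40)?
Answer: -17/984920 ≈ -1.7260e-5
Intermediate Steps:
x(c) = 2*c/(-40 + c) (x(c) = (2*c)/(-40 + c) = 2*c/(-40 + c))
1/(((31213 + x(-130)) - 20836) - 68315) = 1/(((31213 + 2*(-130)/(-40 - 130)) - 20836) - 68315) = 1/(((31213 + 2*(-130)/(-170)) - 20836) - 68315) = 1/(((31213 + 2*(-130)*(-1/170)) - 20836) - 68315) = 1/(((31213 + 26/17) - 20836) - 68315) = 1/((530647/17 - 20836) - 68315) = 1/(176435/17 - 68315) = 1/(-984920/17) = -17/984920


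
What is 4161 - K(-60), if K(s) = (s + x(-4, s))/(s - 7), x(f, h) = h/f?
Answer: 278742/67 ≈ 4160.3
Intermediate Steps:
K(s) = 3*s/(4*(-7 + s)) (K(s) = (s + s/(-4))/(s - 7) = (s + s*(-¼))/(-7 + s) = (s - s/4)/(-7 + s) = (3*s/4)/(-7 + s) = 3*s/(4*(-7 + s)))
4161 - K(-60) = 4161 - 3*(-60)/(4*(-7 - 60)) = 4161 - 3*(-60)/(4*(-67)) = 4161 - 3*(-60)*(-1)/(4*67) = 4161 - 1*45/67 = 4161 - 45/67 = 278742/67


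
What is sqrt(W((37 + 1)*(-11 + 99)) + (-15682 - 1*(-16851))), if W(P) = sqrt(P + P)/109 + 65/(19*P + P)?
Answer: sqrt(38827588146853 + 1218874624*sqrt(418))/182248 ≈ 34.202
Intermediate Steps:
W(P) = 13/(4*P) + sqrt(2)*sqrt(P)/109 (W(P) = sqrt(2*P)*(1/109) + 65/((20*P)) = (sqrt(2)*sqrt(P))*(1/109) + 65*(1/(20*P)) = sqrt(2)*sqrt(P)/109 + 13/(4*P) = 13/(4*P) + sqrt(2)*sqrt(P)/109)
sqrt(W((37 + 1)*(-11 + 99)) + (-15682 - 1*(-16851))) = sqrt((1417 + 4*sqrt(2)*((37 + 1)*(-11 + 99))**(3/2))/(436*(((37 + 1)*(-11 + 99)))) + (-15682 - 1*(-16851))) = sqrt((1417 + 4*sqrt(2)*(38*88)**(3/2))/(436*((38*88))) + (-15682 + 16851)) = sqrt((1/436)*(1417 + 4*sqrt(2)*3344**(3/2))/3344 + 1169) = sqrt((1/436)*(1/3344)*(1417 + 4*sqrt(2)*(13376*sqrt(209))) + 1169) = sqrt((1/436)*(1/3344)*(1417 + 53504*sqrt(418)) + 1169) = sqrt((13/13376 + 4*sqrt(418)/109) + 1169) = sqrt(15636557/13376 + 4*sqrt(418)/109)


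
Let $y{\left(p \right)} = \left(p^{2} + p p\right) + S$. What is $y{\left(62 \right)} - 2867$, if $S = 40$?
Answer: $4861$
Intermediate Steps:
$y{\left(p \right)} = 40 + 2 p^{2}$ ($y{\left(p \right)} = \left(p^{2} + p p\right) + 40 = \left(p^{2} + p^{2}\right) + 40 = 2 p^{2} + 40 = 40 + 2 p^{2}$)
$y{\left(62 \right)} - 2867 = \left(40 + 2 \cdot 62^{2}\right) - 2867 = \left(40 + 2 \cdot 3844\right) - 2867 = \left(40 + 7688\right) - 2867 = 7728 - 2867 = 4861$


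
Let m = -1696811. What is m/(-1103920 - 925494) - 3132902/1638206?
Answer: -1789114609181/1662299095642 ≈ -1.0763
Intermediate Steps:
m/(-1103920 - 925494) - 3132902/1638206 = -1696811/(-1103920 - 925494) - 3132902/1638206 = -1696811/(-2029414) - 3132902*1/1638206 = -1696811*(-1/2029414) - 1566451/819103 = 1696811/2029414 - 1566451/819103 = -1789114609181/1662299095642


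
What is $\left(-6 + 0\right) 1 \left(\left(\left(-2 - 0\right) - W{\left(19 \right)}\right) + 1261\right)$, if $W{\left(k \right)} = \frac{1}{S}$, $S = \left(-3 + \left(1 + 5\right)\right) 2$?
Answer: $-7553$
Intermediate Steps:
$S = 6$ ($S = \left(-3 + 6\right) 2 = 3 \cdot 2 = 6$)
$W{\left(k \right)} = \frac{1}{6}$
$\left(-6 + 0\right) 1 \left(\left(\left(-2 - 0\right) - W{\left(19 \right)}\right) + 1261\right) = \left(-6 + 0\right) 1 \left(\left(\left(-2 - 0\right) - \frac{1}{6}\right) + 1261\right) = \left(-6\right) 1 \left(\left(\left(-2 + 0\right) - \frac{1}{6}\right) + 1261\right) = - 6 \left(\left(-2 - \frac{1}{6}\right) + 1261\right) = - 6 \left(- \frac{13}{6} + 1261\right) = \left(-6\right) \frac{7553}{6} = -7553$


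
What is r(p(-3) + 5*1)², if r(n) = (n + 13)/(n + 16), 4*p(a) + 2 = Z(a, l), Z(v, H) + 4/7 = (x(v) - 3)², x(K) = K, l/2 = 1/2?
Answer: 15129/18769 ≈ 0.80606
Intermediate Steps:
l = 1 (l = 2*(1/2) = 2*(1*(½)) = 2*(½) = 1)
Z(v, H) = -4/7 + (-3 + v)² (Z(v, H) = -4/7 + (v - 3)² = -4/7 + (-3 + v)²)
p(a) = -9/14 + (-3 + a)²/4 (p(a) = -½ + (-4/7 + (-3 + a)²)/4 = -½ + (-⅐ + (-3 + a)²/4) = -9/14 + (-3 + a)²/4)
r(n) = (13 + n)/(16 + n)
r(p(-3) + 5*1)² = ((13 + ((-9/14 + (-3 - 3)²/4) + 5*1))/(16 + ((-9/14 + (-3 - 3)²/4) + 5*1)))² = ((13 + ((-9/14 + (¼)*(-6)²) + 5))/(16 + ((-9/14 + (¼)*(-6)²) + 5)))² = ((13 + ((-9/14 + (¼)*36) + 5))/(16 + ((-9/14 + (¼)*36) + 5)))² = ((13 + ((-9/14 + 9) + 5))/(16 + ((-9/14 + 9) + 5)))² = ((13 + (117/14 + 5))/(16 + (117/14 + 5)))² = ((13 + 187/14)/(16 + 187/14))² = ((369/14)/(411/14))² = ((14/411)*(369/14))² = (123/137)² = 15129/18769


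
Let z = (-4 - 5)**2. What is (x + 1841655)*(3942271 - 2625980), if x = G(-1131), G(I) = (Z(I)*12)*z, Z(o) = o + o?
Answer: -469927733619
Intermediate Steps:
z = 81 (z = (-9)**2 = 81)
Z(o) = 2*o
G(I) = 1944*I (G(I) = ((2*I)*12)*81 = (24*I)*81 = 1944*I)
x = -2198664 (x = 1944*(-1131) = -2198664)
(x + 1841655)*(3942271 - 2625980) = (-2198664 + 1841655)*(3942271 - 2625980) = -357009*1316291 = -469927733619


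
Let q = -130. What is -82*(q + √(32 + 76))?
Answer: 10660 - 492*√3 ≈ 9807.8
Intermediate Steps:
-82*(q + √(32 + 76)) = -82*(-130 + √(32 + 76)) = -82*(-130 + √108) = -82*(-130 + 6*√3) = 10660 - 492*√3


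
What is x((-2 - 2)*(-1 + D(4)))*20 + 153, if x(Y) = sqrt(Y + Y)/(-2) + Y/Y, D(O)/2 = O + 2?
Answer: 173 - 20*I*sqrt(22) ≈ 173.0 - 93.808*I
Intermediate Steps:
D(O) = 4 + 2*O (D(O) = 2*(O + 2) = 2*(2 + O) = 4 + 2*O)
x(Y) = 1 - sqrt(2)*sqrt(Y)/2 (x(Y) = sqrt(2*Y)*(-1/2) + 1 = (sqrt(2)*sqrt(Y))*(-1/2) + 1 = -sqrt(2)*sqrt(Y)/2 + 1 = 1 - sqrt(2)*sqrt(Y)/2)
x((-2 - 2)*(-1 + D(4)))*20 + 153 = (1 - sqrt(2)*sqrt((-2 - 2)*(-1 + (4 + 2*4)))/2)*20 + 153 = (1 - sqrt(2)*sqrt(-4*(-1 + (4 + 8)))/2)*20 + 153 = (1 - sqrt(2)*sqrt(-4*(-1 + 12))/2)*20 + 153 = (1 - sqrt(2)*sqrt(-4*11)/2)*20 + 153 = (1 - sqrt(2)*sqrt(-44)/2)*20 + 153 = (1 - sqrt(2)*2*I*sqrt(11)/2)*20 + 153 = (1 - I*sqrt(22))*20 + 153 = (20 - 20*I*sqrt(22)) + 153 = 173 - 20*I*sqrt(22)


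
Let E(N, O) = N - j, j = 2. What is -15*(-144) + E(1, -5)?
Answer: 2159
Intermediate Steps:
E(N, O) = -2 + N (E(N, O) = N - 1*2 = N - 2 = -2 + N)
-15*(-144) + E(1, -5) = -15*(-144) + (-2 + 1) = 2160 - 1 = 2159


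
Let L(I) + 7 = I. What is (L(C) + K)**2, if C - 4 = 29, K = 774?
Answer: 640000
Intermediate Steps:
C = 33 (C = 4 + 29 = 33)
L(I) = -7 + I
(L(C) + K)**2 = ((-7 + 33) + 774)**2 = (26 + 774)**2 = 800**2 = 640000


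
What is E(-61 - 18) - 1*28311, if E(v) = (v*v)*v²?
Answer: 38921770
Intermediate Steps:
E(v) = v⁴ (E(v) = v²*v² = v⁴)
E(-61 - 18) - 1*28311 = (-61 - 18)⁴ - 1*28311 = (-79)⁴ - 28311 = 38950081 - 28311 = 38921770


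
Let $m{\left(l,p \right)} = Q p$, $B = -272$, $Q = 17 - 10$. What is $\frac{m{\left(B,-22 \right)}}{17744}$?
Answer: $- \frac{77}{8872} \approx -0.008679$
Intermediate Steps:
$Q = 7$ ($Q = 17 - 10 = 7$)
$m{\left(l,p \right)} = 7 p$
$\frac{m{\left(B,-22 \right)}}{17744} = \frac{7 \left(-22\right)}{17744} = \left(-154\right) \frac{1}{17744} = - \frac{77}{8872}$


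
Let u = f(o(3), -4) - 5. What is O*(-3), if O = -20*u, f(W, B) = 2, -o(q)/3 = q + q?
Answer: -180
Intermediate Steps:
o(q) = -6*q (o(q) = -3*(q + q) = -6*q)
u = -3 (u = 2 - 5 = -3)
O = 60 (O = -20*(-3) = 60)
O*(-3) = 60*(-3) = -180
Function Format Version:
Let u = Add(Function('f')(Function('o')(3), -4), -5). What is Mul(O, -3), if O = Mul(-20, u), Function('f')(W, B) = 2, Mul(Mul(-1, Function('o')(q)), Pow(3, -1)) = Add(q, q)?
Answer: -180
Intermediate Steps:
Function('o')(q) = Mul(-6, q) (Function('o')(q) = Mul(-3, Add(q, q)) = Mul(-3, Mul(2, q)) = Mul(-6, q))
u = -3 (u = Add(2, -5) = -3)
O = 60 (O = Mul(-20, -3) = 60)
Mul(O, -3) = Mul(60, -3) = -180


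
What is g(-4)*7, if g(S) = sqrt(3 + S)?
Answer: 7*I ≈ 7.0*I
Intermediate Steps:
g(-4)*7 = sqrt(3 - 4)*7 = sqrt(-1)*7 = I*7 = 7*I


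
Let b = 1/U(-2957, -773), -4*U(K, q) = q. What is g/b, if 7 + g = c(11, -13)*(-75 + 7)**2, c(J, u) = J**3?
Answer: 4757457101/4 ≈ 1.1894e+9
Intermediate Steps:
U(K, q) = -q/4
b = 4/773 (b = 1/(-1/4*(-773)) = 1/(773/4) = 4/773 ≈ 0.0051746)
g = 6154537 (g = -7 + 11**3*(-75 + 7)**2 = -7 + 1331*(-68)**2 = -7 + 1331*4624 = -7 + 6154544 = 6154537)
g/b = 6154537/(4/773) = 6154537*(773/4) = 4757457101/4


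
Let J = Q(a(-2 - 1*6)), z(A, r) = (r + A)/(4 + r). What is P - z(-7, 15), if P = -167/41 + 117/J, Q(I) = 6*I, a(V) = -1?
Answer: -37383/1558 ≈ -23.994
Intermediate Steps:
z(A, r) = (A + r)/(4 + r)
J = -6 (J = 6*(-1) = -6)
P = -1933/82 (P = -167/41 + 117/(-6) = -167*1/41 + 117*(-⅙) = -167/41 - 39/2 = -1933/82 ≈ -23.573)
P - z(-7, 15) = -1933/82 - (-7 + 15)/(4 + 15) = -1933/82 - 8/19 = -37383/1558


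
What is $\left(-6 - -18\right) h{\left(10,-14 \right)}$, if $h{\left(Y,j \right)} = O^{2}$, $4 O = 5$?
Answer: $\frac{75}{4} \approx 18.75$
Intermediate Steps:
$O = \frac{5}{4}$ ($O = \frac{1}{4} \cdot 5 = \frac{5}{4} \approx 1.25$)
$h{\left(Y,j \right)} = \frac{25}{16}$ ($h{\left(Y,j \right)} = \left(\frac{5}{4}\right)^{2} = \frac{25}{16}$)
$\left(-6 - -18\right) h{\left(10,-14 \right)} = \left(-6 - -18\right) \frac{25}{16} = \left(-6 + 18\right) \frac{25}{16} = 12 \cdot \frac{25}{16} = \frac{75}{4}$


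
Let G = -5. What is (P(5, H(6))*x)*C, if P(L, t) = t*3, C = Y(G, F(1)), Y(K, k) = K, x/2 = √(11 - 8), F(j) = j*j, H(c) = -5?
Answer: 150*√3 ≈ 259.81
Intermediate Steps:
F(j) = j²
x = 2*√3 (x = 2*√(11 - 8) = 2*√3 ≈ 3.4641)
C = -5
P(L, t) = 3*t
(P(5, H(6))*x)*C = ((3*(-5))*(2*√3))*(-5) = -30*√3*(-5) = 150*√3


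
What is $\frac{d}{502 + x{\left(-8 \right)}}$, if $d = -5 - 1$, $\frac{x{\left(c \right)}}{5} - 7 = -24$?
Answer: $- \frac{2}{139} \approx -0.014388$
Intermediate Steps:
$x{\left(c \right)} = -85$ ($x{\left(c \right)} = 35 + 5 \left(-24\right) = 35 - 120 = -85$)
$d = -6$ ($d = -5 - 1 = -6$)
$\frac{d}{502 + x{\left(-8 \right)}} = - \frac{6}{502 - 85} = - \frac{6}{417} = \left(-6\right) \frac{1}{417} = - \frac{2}{139}$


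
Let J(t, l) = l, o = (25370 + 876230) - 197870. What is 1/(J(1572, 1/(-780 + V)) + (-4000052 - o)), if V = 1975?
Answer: -1195/5621019489 ≈ -2.1259e-7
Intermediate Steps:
o = 703730 (o = 901600 - 197870 = 703730)
1/(J(1572, 1/(-780 + V)) + (-4000052 - o)) = 1/(1/(-780 + 1975) + (-4000052 - 1*703730)) = 1/(1/1195 + (-4000052 - 703730)) = 1/(1/1195 - 4703782) = 1/(-5621019489/1195) = -1195/5621019489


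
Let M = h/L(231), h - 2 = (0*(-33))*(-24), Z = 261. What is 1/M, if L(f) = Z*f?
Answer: 60291/2 ≈ 30146.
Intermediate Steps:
L(f) = 261*f
h = 2 (h = 2 + (0*(-33))*(-24) = 2 + 0*(-24) = 2 + 0 = 2)
M = 2/60291 (M = 2/((261*231)) = 2/60291 ≈ 3.3172e-5)
1/M = 1/(2/60291) = 60291/2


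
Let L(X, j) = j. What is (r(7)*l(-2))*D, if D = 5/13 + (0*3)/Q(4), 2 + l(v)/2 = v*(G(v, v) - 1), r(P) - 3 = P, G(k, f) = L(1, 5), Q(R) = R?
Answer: -1000/13 ≈ -76.923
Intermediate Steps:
G(k, f) = 5
r(P) = 3 + P
l(v) = -4 + 8*v (l(v) = -4 + 2*(v*(5 - 1)) = -4 + 2*(v*4) = -4 + 2*(4*v) = -4 + 8*v)
D = 5/13 (D = 5/13 + (0*3)/4 = 5*(1/13) + 0*(1/4) = 5/13 + 0 = 5/13 ≈ 0.38462)
(r(7)*l(-2))*D = ((3 + 7)*(-4 + 8*(-2)))*(5/13) = (10*(-4 - 16))*(5/13) = (10*(-20))*(5/13) = -200*5/13 = -1000/13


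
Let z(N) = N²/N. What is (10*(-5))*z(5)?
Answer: -250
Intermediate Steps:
z(N) = N
(10*(-5))*z(5) = (10*(-5))*5 = -50*5 = -250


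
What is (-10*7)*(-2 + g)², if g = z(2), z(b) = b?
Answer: 0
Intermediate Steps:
g = 2
(-10*7)*(-2 + g)² = (-10*7)*(-2 + 2)² = -70*0² = -70*0 = 0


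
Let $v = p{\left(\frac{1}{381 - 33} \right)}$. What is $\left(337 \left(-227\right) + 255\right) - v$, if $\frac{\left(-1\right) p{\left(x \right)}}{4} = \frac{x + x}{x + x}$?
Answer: $-76240$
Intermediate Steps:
$p{\left(x \right)} = -4$ ($p{\left(x \right)} = - 4 \frac{x + x}{x + x} = - 4 \frac{2 x}{2 x} = - 4 \cdot 2 x \frac{1}{2 x} = \left(-4\right) 1 = -4$)
$v = -4$
$\left(337 \left(-227\right) + 255\right) - v = \left(337 \left(-227\right) + 255\right) - -4 = \left(-76499 + 255\right) + 4 = -76244 + 4 = -76240$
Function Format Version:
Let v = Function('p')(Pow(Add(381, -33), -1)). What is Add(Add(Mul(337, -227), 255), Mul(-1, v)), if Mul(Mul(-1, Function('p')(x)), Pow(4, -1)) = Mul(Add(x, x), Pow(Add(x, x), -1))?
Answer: -76240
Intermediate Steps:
Function('p')(x) = -4 (Function('p')(x) = Mul(-4, Mul(Add(x, x), Pow(Add(x, x), -1))) = Mul(-4, Mul(Mul(2, x), Pow(Mul(2, x), -1))) = Mul(-4, Mul(Mul(2, x), Mul(Rational(1, 2), Pow(x, -1)))) = Mul(-4, 1) = -4)
v = -4
Add(Add(Mul(337, -227), 255), Mul(-1, v)) = Add(Add(Mul(337, -227), 255), Mul(-1, -4)) = Add(Add(-76499, 255), 4) = Add(-76244, 4) = -76240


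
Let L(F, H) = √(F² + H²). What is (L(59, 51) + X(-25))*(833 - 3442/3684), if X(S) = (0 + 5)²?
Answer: 38316625/1842 + 1532665*√6082/1842 ≈ 85692.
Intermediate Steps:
X(S) = 25 (X(S) = 5² = 25)
(L(59, 51) + X(-25))*(833 - 3442/3684) = (√(59² + 51²) + 25)*(833 - 3442/3684) = (√(3481 + 2601) + 25)*(833 - 3442*1/3684) = (√6082 + 25)*(833 - 1721/1842) = (25 + √6082)*(1532665/1842) = 38316625/1842 + 1532665*√6082/1842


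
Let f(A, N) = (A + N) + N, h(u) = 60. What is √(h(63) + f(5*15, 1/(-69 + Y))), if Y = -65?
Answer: 2*√151487/67 ≈ 11.618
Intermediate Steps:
f(A, N) = A + 2*N
√(h(63) + f(5*15, 1/(-69 + Y))) = √(60 + (5*15 + 2/(-69 - 65))) = √(60 + (75 + 2/(-134))) = √(60 + (75 + 2*(-1/134))) = √(60 + (75 - 1/67)) = √(60 + 5024/67) = √(9044/67) = 2*√151487/67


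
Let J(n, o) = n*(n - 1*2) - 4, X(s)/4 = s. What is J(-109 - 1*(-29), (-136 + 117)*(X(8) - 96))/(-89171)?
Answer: -6556/89171 ≈ -0.073522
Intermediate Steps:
X(s) = 4*s
J(n, o) = -4 + n*(-2 + n) (J(n, o) = n*(n - 2) - 4 = n*(-2 + n) - 4 = -4 + n*(-2 + n))
J(-109 - 1*(-29), (-136 + 117)*(X(8) - 96))/(-89171) = (-4 + (-109 - 1*(-29))**2 - 2*(-109 - 1*(-29)))/(-89171) = (-4 + (-109 + 29)**2 - 2*(-109 + 29))*(-1/89171) = (-4 + (-80)**2 - 2*(-80))*(-1/89171) = (-4 + 6400 + 160)*(-1/89171) = 6556*(-1/89171) = -6556/89171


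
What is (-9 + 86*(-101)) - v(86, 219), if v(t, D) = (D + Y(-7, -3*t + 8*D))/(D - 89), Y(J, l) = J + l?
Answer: -566028/65 ≈ -8708.1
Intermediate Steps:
v(t, D) = (-7 - 3*t + 9*D)/(-89 + D) (v(t, D) = (D + (-7 + (-3*t + 8*D)))/(D - 89) = (D + (-7 - 3*t + 8*D))/(-89 + D) = (-7 - 3*t + 9*D)/(-89 + D))
(-9 + 86*(-101)) - v(86, 219) = (-9 + 86*(-101)) - (-7 - 3*86 + 9*219)/(-89 + 219) = (-9 - 8686) - (-7 - 258 + 1971)/130 = -8695 - 1706/130 = -8695 - 1*853/65 = -8695 - 853/65 = -566028/65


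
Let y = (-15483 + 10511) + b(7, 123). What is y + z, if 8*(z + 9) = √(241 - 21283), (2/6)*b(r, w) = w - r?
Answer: -4633 + 3*I*√2338/8 ≈ -4633.0 + 18.132*I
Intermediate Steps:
b(r, w) = -3*r + 3*w (b(r, w) = 3*(w - r) = -3*r + 3*w)
y = -4624 (y = (-15483 + 10511) + (-3*7 + 3*123) = -4972 + (-21 + 369) = -4972 + 348 = -4624)
z = -9 + 3*I*√2338/8 (z = -9 + √(241 - 21283)/8 = -9 + √(-21042)/8 = -9 + (3*I*√2338)/8 = -9 + 3*I*√2338/8 ≈ -9.0 + 18.132*I)
y + z = -4624 + (-9 + 3*I*√2338/8) = -4633 + 3*I*√2338/8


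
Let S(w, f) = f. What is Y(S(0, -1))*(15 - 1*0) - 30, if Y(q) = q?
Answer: -45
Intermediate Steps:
Y(S(0, -1))*(15 - 1*0) - 30 = -(15 - 1*0) - 30 = -(15 + 0) - 30 = -1*15 - 30 = -15 - 30 = -45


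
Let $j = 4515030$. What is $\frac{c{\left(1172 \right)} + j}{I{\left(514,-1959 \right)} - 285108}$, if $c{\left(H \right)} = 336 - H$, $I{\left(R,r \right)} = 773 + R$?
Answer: $- \frac{4514194}{283821} \approx -15.905$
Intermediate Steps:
$\frac{c{\left(1172 \right)} + j}{I{\left(514,-1959 \right)} - 285108} = \frac{\left(336 - 1172\right) + 4515030}{\left(773 + 514\right) - 285108} = \frac{\left(336 - 1172\right) + 4515030}{1287 - 285108} = \frac{-836 + 4515030}{-283821} = 4514194 \left(- \frac{1}{283821}\right) = - \frac{4514194}{283821}$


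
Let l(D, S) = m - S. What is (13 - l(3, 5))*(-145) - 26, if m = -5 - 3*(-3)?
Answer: -2056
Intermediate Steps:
m = 4 (m = -5 + 9 = 4)
l(D, S) = 4 - S
(13 - l(3, 5))*(-145) - 26 = (13 - (4 - 1*5))*(-145) - 26 = (13 - (4 - 5))*(-145) - 26 = (13 - 1*(-1))*(-145) - 26 = (13 + 1)*(-145) - 26 = 14*(-145) - 26 = -2030 - 26 = -2056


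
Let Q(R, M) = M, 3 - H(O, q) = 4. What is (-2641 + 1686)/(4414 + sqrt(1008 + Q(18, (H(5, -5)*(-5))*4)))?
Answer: -2107685/9741184 + 955*sqrt(257)/9741184 ≈ -0.21480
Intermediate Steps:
H(O, q) = -1 (H(O, q) = 3 - 1*4 = 3 - 4 = -1)
(-2641 + 1686)/(4414 + sqrt(1008 + Q(18, (H(5, -5)*(-5))*4))) = (-2641 + 1686)/(4414 + sqrt(1008 - 1*(-5)*4)) = -955/(4414 + sqrt(1008 + 5*4)) = -955/(4414 + sqrt(1008 + 20)) = -955/(4414 + sqrt(1028)) = -955/(4414 + 2*sqrt(257))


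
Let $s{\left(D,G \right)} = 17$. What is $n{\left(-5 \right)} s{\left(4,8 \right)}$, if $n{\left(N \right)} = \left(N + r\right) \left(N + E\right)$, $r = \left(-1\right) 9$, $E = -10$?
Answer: $3570$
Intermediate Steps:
$r = -9$
$n{\left(N \right)} = \left(-10 + N\right) \left(-9 + N\right)$ ($n{\left(N \right)} = \left(N - 9\right) \left(N - 10\right) = \left(-9 + N\right) \left(-10 + N\right) = \left(-10 + N\right) \left(-9 + N\right)$)
$n{\left(-5 \right)} s{\left(4,8 \right)} = \left(90 + \left(-5\right)^{2} - -95\right) 17 = \left(90 + 25 + 95\right) 17 = 210 \cdot 17 = 3570$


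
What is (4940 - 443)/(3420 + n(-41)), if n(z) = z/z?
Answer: 4497/3421 ≈ 1.3145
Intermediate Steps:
n(z) = 1
(4940 - 443)/(3420 + n(-41)) = (4940 - 443)/(3420 + 1) = 4497/3421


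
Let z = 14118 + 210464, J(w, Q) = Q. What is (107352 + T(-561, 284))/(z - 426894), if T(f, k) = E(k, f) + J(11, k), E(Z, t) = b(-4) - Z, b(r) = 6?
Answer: -53679/101156 ≈ -0.53066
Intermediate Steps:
E(Z, t) = 6 - Z
z = 224582
T(f, k) = 6 (T(f, k) = (6 - k) + k = 6)
(107352 + T(-561, 284))/(z - 426894) = (107352 + 6)/(224582 - 426894) = 107358/(-202312) = 107358*(-1/202312) = -53679/101156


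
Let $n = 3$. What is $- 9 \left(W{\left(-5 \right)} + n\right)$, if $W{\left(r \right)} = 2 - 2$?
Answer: $-27$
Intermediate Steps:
$W{\left(r \right)} = 0$ ($W{\left(r \right)} = 2 - 2 = 0$)
$- 9 \left(W{\left(-5 \right)} + n\right) = - 9 \left(0 + 3\right) = \left(-9\right) 3 = -27$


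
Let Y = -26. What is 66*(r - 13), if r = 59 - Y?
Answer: 4752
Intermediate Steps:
r = 85 (r = 59 - 1*(-26) = 59 + 26 = 85)
66*(r - 13) = 66*(85 - 13) = 66*72 = 4752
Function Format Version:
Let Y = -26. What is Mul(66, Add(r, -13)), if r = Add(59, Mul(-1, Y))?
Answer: 4752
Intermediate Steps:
r = 85 (r = Add(59, Mul(-1, -26)) = Add(59, 26) = 85)
Mul(66, Add(r, -13)) = Mul(66, Add(85, -13)) = Mul(66, 72) = 4752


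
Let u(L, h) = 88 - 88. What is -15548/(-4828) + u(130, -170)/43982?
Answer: 3887/1207 ≈ 3.2204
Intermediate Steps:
u(L, h) = 0
-15548/(-4828) + u(130, -170)/43982 = -15548/(-4828) + 0/43982 = -15548*(-1/4828) + 0*(1/43982) = 3887/1207 + 0 = 3887/1207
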